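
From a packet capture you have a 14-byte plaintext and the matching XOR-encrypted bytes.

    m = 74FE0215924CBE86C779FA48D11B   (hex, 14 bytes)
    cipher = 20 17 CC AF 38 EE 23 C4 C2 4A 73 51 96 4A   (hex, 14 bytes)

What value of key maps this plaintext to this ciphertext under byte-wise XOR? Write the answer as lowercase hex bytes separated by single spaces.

54 e9 ce ba aa a2 9d 42 05 33 89 19 47 51

Since cipher = m ⊕ key, XORing both sides with m gives key = m ⊕ cipher.
byte 0: 01110100 ⊕ 00100000 = 01010100
byte 1: 11111110 ⊕ 00010111 = 11101001
byte 2: 00000010 ⊕ 11001100 = 11001110
byte 3: 00010101 ⊕ 10101111 = 10111010
byte 4: 10010010 ⊕ 00111000 = 10101010
byte 5: 01001100 ⊕ 11101110 = 10100010
byte 6: 10111110 ⊕ 00100011 = 10011101
byte 7: 10000110 ⊕ 11000100 = 01000010
byte 8: 11000111 ⊕ 11000010 = 00000101
byte 9: 01111001 ⊕ 01001010 = 00110011
byte 10: 11111010 ⊕ 01110011 = 10001001
byte 11: 01001000 ⊕ 01010001 = 00011001
byte 12: 11010001 ⊕ 10010110 = 01000111
byte 13: 00011011 ⊕ 01001010 = 01010001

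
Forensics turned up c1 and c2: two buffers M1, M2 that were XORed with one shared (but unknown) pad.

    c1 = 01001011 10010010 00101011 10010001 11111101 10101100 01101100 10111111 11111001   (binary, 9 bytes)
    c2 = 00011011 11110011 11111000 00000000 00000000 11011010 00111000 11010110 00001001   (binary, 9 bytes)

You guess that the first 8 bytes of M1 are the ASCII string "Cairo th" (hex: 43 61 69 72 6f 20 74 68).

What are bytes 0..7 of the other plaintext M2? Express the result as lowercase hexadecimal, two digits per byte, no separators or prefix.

1300bae392562001

First, c1 ⊕ c2 = (M1 ⊕ K) ⊕ (M2 ⊕ K) = M1 ⊕ M2, so the key drops out. Then M2 = (M1 ⊕ M2) ⊕ M1 over the first 8 bytes.
byte 0: (4b XOR 1b) XOR 43 = 50 XOR 43 = 13
byte 1: (92 XOR f3) XOR 61 = 61 XOR 61 = 00
byte 2: (2b XOR f8) XOR 69 = d3 XOR 69 = ba
byte 3: (91 XOR 00) XOR 72 = 91 XOR 72 = e3
byte 4: (fd XOR 00) XOR 6f = fd XOR 6f = 92
byte 5: (ac XOR da) XOR 20 = 76 XOR 20 = 56
byte 6: (6c XOR 38) XOR 74 = 54 XOR 74 = 20
byte 7: (bf XOR d6) XOR 68 = 69 XOR 68 = 01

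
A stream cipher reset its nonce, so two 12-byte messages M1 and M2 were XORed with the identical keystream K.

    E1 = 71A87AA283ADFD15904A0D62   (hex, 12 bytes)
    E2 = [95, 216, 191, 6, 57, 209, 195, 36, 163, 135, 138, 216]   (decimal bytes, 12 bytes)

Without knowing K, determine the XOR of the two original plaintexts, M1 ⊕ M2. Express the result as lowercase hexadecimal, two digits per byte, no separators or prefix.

2e70c5a4ba7c3e3133cd87ba

E1 ⊕ E2 = (M1 ⊕ K) ⊕ (M2 ⊕ K) = M1 ⊕ M2 — the shared key cancels under XOR.
71 XOR 5f = 2e
a8 XOR d8 = 70
7a XOR bf = c5
a2 XOR 06 = a4
83 XOR 39 = ba
ad XOR d1 = 7c
fd XOR c3 = 3e
15 XOR 24 = 31
90 XOR a3 = 33
4a XOR 87 = cd
0d XOR 8a = 87
62 XOR d8 = ba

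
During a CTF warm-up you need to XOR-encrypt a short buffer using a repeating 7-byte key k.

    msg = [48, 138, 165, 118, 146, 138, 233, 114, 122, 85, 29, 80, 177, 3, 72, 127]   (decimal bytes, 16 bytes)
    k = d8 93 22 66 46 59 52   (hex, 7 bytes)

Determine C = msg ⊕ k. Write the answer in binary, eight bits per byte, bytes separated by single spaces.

The 7-byte key repeats, so the effective keystream is d8 93 22 66 46 59 52 d8 93 22 66 46 59 52 d8 93.
byte 0: 30 ⊕ d8 = e8
byte 1: 8a ⊕ 93 = 19
byte 2: a5 ⊕ 22 = 87
byte 3: 76 ⊕ 66 = 10
byte 4: 92 ⊕ 46 = d4
byte 5: 8a ⊕ 59 = d3
byte 6: e9 ⊕ 52 = bb
byte 7: 72 ⊕ d8 = aa
byte 8: 7a ⊕ 93 = e9
byte 9: 55 ⊕ 22 = 77
byte 10: 1d ⊕ 66 = 7b
byte 11: 50 ⊕ 46 = 16
byte 12: b1 ⊕ 59 = e8
byte 13: 03 ⊕ 52 = 51
byte 14: 48 ⊕ d8 = 90
byte 15: 7f ⊕ 93 = ec

11101000 00011001 10000111 00010000 11010100 11010011 10111011 10101010 11101001 01110111 01111011 00010110 11101000 01010001 10010000 11101100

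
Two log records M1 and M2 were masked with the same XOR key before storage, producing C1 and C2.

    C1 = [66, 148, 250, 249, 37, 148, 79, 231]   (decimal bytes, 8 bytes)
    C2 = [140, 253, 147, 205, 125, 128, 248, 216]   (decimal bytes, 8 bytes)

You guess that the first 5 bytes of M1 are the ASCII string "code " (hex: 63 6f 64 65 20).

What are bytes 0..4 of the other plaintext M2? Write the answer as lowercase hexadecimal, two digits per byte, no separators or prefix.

First, C1 ⊕ C2 = (M1 ⊕ K) ⊕ (M2 ⊕ K) = M1 ⊕ M2, so the key drops out. Then M2 = (M1 ⊕ M2) ⊕ M1 over the first 5 bytes.
byte 0: (42 XOR 8c) XOR 63 = ce XOR 63 = ad
byte 1: (94 XOR fd) XOR 6f = 69 XOR 6f = 06
byte 2: (fa XOR 93) XOR 64 = 69 XOR 64 = 0d
byte 3: (f9 XOR cd) XOR 65 = 34 XOR 65 = 51
byte 4: (25 XOR 7d) XOR 20 = 58 XOR 20 = 78

ad060d5178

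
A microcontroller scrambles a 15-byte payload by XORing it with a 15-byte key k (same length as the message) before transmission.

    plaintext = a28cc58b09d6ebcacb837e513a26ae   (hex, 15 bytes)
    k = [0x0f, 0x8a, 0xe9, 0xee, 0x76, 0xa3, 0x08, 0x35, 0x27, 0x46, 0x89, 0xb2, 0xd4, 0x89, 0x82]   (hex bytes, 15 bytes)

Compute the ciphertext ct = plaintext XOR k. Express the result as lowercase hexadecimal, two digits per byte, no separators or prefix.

ad062c657f75e3ffecc5f7e3eeaf2c

XOR is its own inverse, so applying the key byte-wise gives the result directly.
byte 0: a2 XOR 0f = ad
byte 1: 8c XOR 8a = 06
byte 2: c5 XOR e9 = 2c
byte 3: 8b XOR ee = 65
byte 4: 09 XOR 76 = 7f
byte 5: d6 XOR a3 = 75
byte 6: eb XOR 08 = e3
byte 7: ca XOR 35 = ff
byte 8: cb XOR 27 = ec
byte 9: 83 XOR 46 = c5
byte 10: 7e XOR 89 = f7
byte 11: 51 XOR b2 = e3
byte 12: 3a XOR d4 = ee
byte 13: 26 XOR 89 = af
byte 14: ae XOR 82 = 2c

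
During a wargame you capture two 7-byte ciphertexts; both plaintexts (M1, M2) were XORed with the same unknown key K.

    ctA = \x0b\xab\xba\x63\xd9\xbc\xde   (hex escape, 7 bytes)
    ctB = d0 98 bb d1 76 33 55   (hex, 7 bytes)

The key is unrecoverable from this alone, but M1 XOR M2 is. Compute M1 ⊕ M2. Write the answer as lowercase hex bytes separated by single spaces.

ctA ⊕ ctB = (M1 ⊕ K) ⊕ (M2 ⊕ K) = M1 ⊕ M2 — the shared key cancels under XOR.
0b ⊕ d0 = db
ab ⊕ 98 = 33
ba ⊕ bb = 01
63 ⊕ d1 = b2
d9 ⊕ 76 = af
bc ⊕ 33 = 8f
de ⊕ 55 = 8b

db 33 01 b2 af 8f 8b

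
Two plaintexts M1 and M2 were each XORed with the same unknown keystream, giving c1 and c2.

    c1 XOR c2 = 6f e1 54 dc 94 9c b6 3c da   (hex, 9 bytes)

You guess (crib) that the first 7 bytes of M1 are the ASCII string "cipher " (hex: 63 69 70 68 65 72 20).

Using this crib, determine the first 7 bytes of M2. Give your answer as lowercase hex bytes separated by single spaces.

0c 88 24 b4 f1 ee 96

Since c1 ⊕ c2 = M1 ⊕ M2, XORing with the guessed M1 bytes yields the corresponding M2 bytes: M2 = (c1 ⊕ c2) ⊕ M1.
6f xor 63 = 0c
e1 xor 69 = 88
54 xor 70 = 24
dc xor 68 = b4
94 xor 65 = f1
9c xor 72 = ee
b6 xor 20 = 96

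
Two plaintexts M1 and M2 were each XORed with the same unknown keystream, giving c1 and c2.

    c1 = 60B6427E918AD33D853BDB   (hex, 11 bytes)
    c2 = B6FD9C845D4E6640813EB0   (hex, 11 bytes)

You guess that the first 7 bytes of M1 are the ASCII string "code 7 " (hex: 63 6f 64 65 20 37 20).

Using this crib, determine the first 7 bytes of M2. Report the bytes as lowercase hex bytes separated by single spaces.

First, c1 ⊕ c2 = (M1 ⊕ K) ⊕ (M2 ⊕ K) = M1 ⊕ M2, so the key drops out. Then M2 = (M1 ⊕ M2) ⊕ M1 over the first 7 bytes.
byte 0: (60 ^ b6) ^ 63 = d6 ^ 63 = b5
byte 1: (b6 ^ fd) ^ 6f = 4b ^ 6f = 24
byte 2: (42 ^ 9c) ^ 64 = de ^ 64 = ba
byte 3: (7e ^ 84) ^ 65 = fa ^ 65 = 9f
byte 4: (91 ^ 5d) ^ 20 = cc ^ 20 = ec
byte 5: (8a ^ 4e) ^ 37 = c4 ^ 37 = f3
byte 6: (d3 ^ 66) ^ 20 = b5 ^ 20 = 95

b5 24 ba 9f ec f3 95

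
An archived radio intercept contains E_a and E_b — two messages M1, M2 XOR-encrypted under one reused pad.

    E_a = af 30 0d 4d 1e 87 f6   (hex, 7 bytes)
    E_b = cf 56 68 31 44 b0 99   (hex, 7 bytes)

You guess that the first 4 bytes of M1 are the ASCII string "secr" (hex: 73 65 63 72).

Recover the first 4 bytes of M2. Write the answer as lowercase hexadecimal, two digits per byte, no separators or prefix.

First, E_a ⊕ E_b = (M1 ⊕ K) ⊕ (M2 ⊕ K) = M1 ⊕ M2, so the key drops out. Then M2 = (M1 ⊕ M2) ⊕ M1 over the first 4 bytes.
byte 0: (af XOR cf) XOR 73 = 60 XOR 73 = 13
byte 1: (30 XOR 56) XOR 65 = 66 XOR 65 = 03
byte 2: (0d XOR 68) XOR 63 = 65 XOR 63 = 06
byte 3: (4d XOR 31) XOR 72 = 7c XOR 72 = 0e

1303060e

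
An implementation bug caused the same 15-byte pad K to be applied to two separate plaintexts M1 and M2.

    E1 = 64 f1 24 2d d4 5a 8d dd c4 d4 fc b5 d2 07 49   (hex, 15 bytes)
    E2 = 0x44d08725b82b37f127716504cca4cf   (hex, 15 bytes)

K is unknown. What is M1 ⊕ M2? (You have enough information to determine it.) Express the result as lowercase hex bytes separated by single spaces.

20 21 a3 08 6c 71 ba 2c e3 a5 99 b1 1e a3 86

E1 ⊕ E2 = (M1 ⊕ K) ⊕ (M2 ⊕ K) = M1 ⊕ M2 — the shared key cancels under XOR.
64 xor 44 = 20
f1 xor d0 = 21
24 xor 87 = a3
2d xor 25 = 08
d4 xor b8 = 6c
5a xor 2b = 71
8d xor 37 = ba
dd xor f1 = 2c
c4 xor 27 = e3
d4 xor 71 = a5
fc xor 65 = 99
b5 xor 04 = b1
d2 xor cc = 1e
07 xor a4 = a3
49 xor cf = 86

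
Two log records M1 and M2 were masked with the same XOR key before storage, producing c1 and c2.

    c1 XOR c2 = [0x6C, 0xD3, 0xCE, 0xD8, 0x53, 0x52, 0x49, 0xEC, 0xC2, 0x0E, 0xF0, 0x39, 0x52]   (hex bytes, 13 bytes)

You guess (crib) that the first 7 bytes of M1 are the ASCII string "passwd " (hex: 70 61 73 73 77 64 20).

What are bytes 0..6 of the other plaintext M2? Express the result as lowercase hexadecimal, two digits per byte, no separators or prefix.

1cb2bdab243669

Since c1 ⊕ c2 = M1 ⊕ M2, XORing with the guessed M1 bytes yields the corresponding M2 bytes: M2 = (c1 ⊕ c2) ⊕ M1.
byte 0: 6c xor 70 = 1c
byte 1: d3 xor 61 = b2
byte 2: ce xor 73 = bd
byte 3: d8 xor 73 = ab
byte 4: 53 xor 77 = 24
byte 5: 52 xor 64 = 36
byte 6: 49 xor 20 = 69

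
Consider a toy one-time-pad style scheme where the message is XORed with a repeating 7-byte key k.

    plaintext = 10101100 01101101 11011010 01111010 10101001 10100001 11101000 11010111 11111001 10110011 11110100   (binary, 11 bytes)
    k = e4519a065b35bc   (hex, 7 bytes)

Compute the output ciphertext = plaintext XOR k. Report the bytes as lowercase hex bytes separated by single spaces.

The 7-byte key repeats, so the effective keystream is e4 51 9a 06 5b 35 bc e4 51 9a 06.
byte 0: 172 ^ 228 =  72
byte 1: 109 ^  81 =  60
byte 2: 218 ^ 154 =  64
byte 3: 122 ^   6 = 124
byte 4: 169 ^  91 = 242
byte 5: 161 ^  53 = 148
byte 6: 232 ^ 188 =  84
byte 7: 215 ^ 228 =  51
byte 8: 249 ^  81 = 168
byte 9: 179 ^ 154 =  41
byte 10: 244 ^   6 = 242

48 3c 40 7c f2 94 54 33 a8 29 f2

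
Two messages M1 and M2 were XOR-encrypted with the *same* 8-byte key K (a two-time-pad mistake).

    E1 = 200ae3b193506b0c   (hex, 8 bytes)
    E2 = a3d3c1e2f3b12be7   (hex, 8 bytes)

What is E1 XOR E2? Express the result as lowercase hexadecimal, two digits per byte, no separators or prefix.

E1 ⊕ E2 = (M1 ⊕ K) ⊕ (M2 ⊕ K) = M1 ⊕ M2 — the shared key cancels under XOR.
20 ⊕ a3 = 83
0a ⊕ d3 = d9
e3 ⊕ c1 = 22
b1 ⊕ e2 = 53
93 ⊕ f3 = 60
50 ⊕ b1 = e1
6b ⊕ 2b = 40
0c ⊕ e7 = eb

83d9225360e140eb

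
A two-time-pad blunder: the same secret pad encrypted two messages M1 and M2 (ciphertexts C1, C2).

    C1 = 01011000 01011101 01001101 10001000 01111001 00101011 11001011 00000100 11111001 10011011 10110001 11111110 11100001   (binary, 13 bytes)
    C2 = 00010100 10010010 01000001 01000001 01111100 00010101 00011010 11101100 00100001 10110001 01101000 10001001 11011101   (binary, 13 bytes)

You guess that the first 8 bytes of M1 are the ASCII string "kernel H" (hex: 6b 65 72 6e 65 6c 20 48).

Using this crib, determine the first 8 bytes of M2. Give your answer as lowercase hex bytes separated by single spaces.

27 aa 7e a7 60 52 f1 a0

First, C1 ⊕ C2 = (M1 ⊕ K) ⊕ (M2 ⊕ K) = M1 ⊕ M2, so the key drops out. Then M2 = (M1 ⊕ M2) ⊕ M1 over the first 8 bytes.
byte 0: (58 XOR 14) XOR 6b = 4c XOR 6b = 27
byte 1: (5d XOR 92) XOR 65 = cf XOR 65 = aa
byte 2: (4d XOR 41) XOR 72 = 0c XOR 72 = 7e
byte 3: (88 XOR 41) XOR 6e = c9 XOR 6e = a7
byte 4: (79 XOR 7c) XOR 65 = 05 XOR 65 = 60
byte 5: (2b XOR 15) XOR 6c = 3e XOR 6c = 52
byte 6: (cb XOR 1a) XOR 20 = d1 XOR 20 = f1
byte 7: (04 XOR ec) XOR 48 = e8 XOR 48 = a0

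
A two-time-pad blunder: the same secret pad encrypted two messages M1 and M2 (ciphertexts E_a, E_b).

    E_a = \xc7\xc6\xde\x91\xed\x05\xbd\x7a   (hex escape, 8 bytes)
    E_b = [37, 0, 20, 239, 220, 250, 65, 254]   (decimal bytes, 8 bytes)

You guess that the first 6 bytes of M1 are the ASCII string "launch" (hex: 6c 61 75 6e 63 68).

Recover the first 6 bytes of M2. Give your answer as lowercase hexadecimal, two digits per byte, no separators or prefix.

First, E_a ⊕ E_b = (M1 ⊕ K) ⊕ (M2 ⊕ K) = M1 ⊕ M2, so the key drops out. Then M2 = (M1 ⊕ M2) ⊕ M1 over the first 6 bytes.
byte 0: (c7 xor 25) xor 6c = e2 xor 6c = 8e
byte 1: (c6 xor 00) xor 61 = c6 xor 61 = a7
byte 2: (de xor 14) xor 75 = ca xor 75 = bf
byte 3: (91 xor ef) xor 6e = 7e xor 6e = 10
byte 4: (ed xor dc) xor 63 = 31 xor 63 = 52
byte 5: (05 xor fa) xor 68 = ff xor 68 = 97

8ea7bf105297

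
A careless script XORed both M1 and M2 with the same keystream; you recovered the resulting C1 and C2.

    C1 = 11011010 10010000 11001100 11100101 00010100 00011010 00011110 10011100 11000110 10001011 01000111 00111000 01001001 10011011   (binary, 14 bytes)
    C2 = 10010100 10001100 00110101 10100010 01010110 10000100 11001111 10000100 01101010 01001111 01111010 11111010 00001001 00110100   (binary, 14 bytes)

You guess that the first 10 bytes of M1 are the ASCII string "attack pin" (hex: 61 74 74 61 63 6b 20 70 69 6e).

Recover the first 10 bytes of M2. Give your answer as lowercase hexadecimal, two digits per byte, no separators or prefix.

First, C1 ⊕ C2 = (M1 ⊕ K) ⊕ (M2 ⊕ K) = M1 ⊕ M2, so the key drops out. Then M2 = (M1 ⊕ M2) ⊕ M1 over the first 10 bytes.
byte 0: (da XOR 94) XOR 61 = 4e XOR 61 = 2f
byte 1: (90 XOR 8c) XOR 74 = 1c XOR 74 = 68
byte 2: (cc XOR 35) XOR 74 = f9 XOR 74 = 8d
byte 3: (e5 XOR a2) XOR 61 = 47 XOR 61 = 26
byte 4: (14 XOR 56) XOR 63 = 42 XOR 63 = 21
byte 5: (1a XOR 84) XOR 6b = 9e XOR 6b = f5
byte 6: (1e XOR cf) XOR 20 = d1 XOR 20 = f1
byte 7: (9c XOR 84) XOR 70 = 18 XOR 70 = 68
byte 8: (c6 XOR 6a) XOR 69 = ac XOR 69 = c5
byte 9: (8b XOR 4f) XOR 6e = c4 XOR 6e = aa

2f688d2621f5f168c5aa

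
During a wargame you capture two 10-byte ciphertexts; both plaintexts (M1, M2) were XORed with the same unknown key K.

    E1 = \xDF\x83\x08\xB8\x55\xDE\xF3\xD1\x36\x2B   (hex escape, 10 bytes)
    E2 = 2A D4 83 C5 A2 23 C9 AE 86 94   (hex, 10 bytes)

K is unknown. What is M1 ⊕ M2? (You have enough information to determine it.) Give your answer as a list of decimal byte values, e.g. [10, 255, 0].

[245, 87, 139, 125, 247, 253, 58, 127, 176, 191]

E1 ⊕ E2 = (M1 ⊕ K) ⊕ (M2 ⊕ K) = M1 ⊕ M2 — the shared key cancels under XOR.
df XOR 2a = f5
83 XOR d4 = 57
08 XOR 83 = 8b
b8 XOR c5 = 7d
55 XOR a2 = f7
de XOR 23 = fd
f3 XOR c9 = 3a
d1 XOR ae = 7f
36 XOR 86 = b0
2b XOR 94 = bf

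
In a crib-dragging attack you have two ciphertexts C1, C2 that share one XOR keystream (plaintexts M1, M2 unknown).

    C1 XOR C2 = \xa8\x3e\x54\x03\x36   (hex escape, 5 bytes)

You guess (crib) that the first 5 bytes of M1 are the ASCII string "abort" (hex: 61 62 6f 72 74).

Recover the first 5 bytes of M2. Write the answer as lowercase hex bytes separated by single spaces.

Since C1 ⊕ C2 = M1 ⊕ M2, XORing with the guessed M1 bytes yields the corresponding M2 bytes: M2 = (C1 ⊕ C2) ⊕ M1.
byte 0: a8 ⊕ 61 = c9
byte 1: 3e ⊕ 62 = 5c
byte 2: 54 ⊕ 6f = 3b
byte 3: 03 ⊕ 72 = 71
byte 4: 36 ⊕ 74 = 42

c9 5c 3b 71 42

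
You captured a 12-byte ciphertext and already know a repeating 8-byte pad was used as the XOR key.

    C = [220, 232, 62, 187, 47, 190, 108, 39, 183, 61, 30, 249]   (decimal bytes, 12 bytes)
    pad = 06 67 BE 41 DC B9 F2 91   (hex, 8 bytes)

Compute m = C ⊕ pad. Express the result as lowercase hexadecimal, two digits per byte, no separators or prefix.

da8f80faf3079eb6b15aa0b8

The 8-byte key repeats, so the effective keystream is 06 67 be 41 dc b9 f2 91 06 67 be 41.
byte 0: 11011100 xor 00000110 = 11011010
byte 1: 11101000 xor 01100111 = 10001111
byte 2: 00111110 xor 10111110 = 10000000
byte 3: 10111011 xor 01000001 = 11111010
byte 4: 00101111 xor 11011100 = 11110011
byte 5: 10111110 xor 10111001 = 00000111
byte 6: 01101100 xor 11110010 = 10011110
byte 7: 00100111 xor 10010001 = 10110110
byte 8: 10110111 xor 00000110 = 10110001
byte 9: 00111101 xor 01100111 = 01011010
byte 10: 00011110 xor 10111110 = 10100000
byte 11: 11111001 xor 01000001 = 10111000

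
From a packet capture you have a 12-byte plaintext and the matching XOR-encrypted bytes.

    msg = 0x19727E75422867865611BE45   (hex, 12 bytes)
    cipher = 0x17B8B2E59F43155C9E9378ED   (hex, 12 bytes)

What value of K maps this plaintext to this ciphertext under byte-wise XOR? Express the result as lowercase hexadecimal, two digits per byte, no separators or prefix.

Since cipher = msg ⊕ K, XORing both sides with msg gives K = msg ⊕ cipher.
 25 ⊕  23 =  14
114 ⊕ 184 = 202
126 ⊕ 178 = 204
117 ⊕ 229 = 144
 66 ⊕ 159 = 221
 40 ⊕  67 = 107
103 ⊕  21 = 114
134 ⊕  92 = 218
 86 ⊕ 158 = 200
 17 ⊕ 147 = 130
190 ⊕ 120 = 198
 69 ⊕ 237 = 168

0ecacc90dd6b72dac882c6a8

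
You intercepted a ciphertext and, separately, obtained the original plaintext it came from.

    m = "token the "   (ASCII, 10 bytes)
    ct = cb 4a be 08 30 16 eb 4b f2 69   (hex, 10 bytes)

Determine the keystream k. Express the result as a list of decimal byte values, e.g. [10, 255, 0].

[191, 37, 213, 109, 94, 54, 159, 35, 151, 73]

Since ct = m ⊕ k, XORing both sides with m gives k = m ⊕ ct.
01110100 ^ 11001011 = 10111111
01101111 ^ 01001010 = 00100101
01101011 ^ 10111110 = 11010101
01100101 ^ 00001000 = 01101101
01101110 ^ 00110000 = 01011110
00100000 ^ 00010110 = 00110110
01110100 ^ 11101011 = 10011111
01101000 ^ 01001011 = 00100011
01100101 ^ 11110010 = 10010111
00100000 ^ 01101001 = 01001001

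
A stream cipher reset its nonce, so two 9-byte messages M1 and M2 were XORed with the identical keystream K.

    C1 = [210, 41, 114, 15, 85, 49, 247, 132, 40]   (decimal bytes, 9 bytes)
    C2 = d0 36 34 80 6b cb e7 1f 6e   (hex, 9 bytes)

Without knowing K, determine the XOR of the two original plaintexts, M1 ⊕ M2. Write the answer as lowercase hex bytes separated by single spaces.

C1 ⊕ C2 = (M1 ⊕ K) ⊕ (M2 ⊕ K) = M1 ⊕ M2 — the shared key cancels under XOR.
d2 ^ d0 = 02
29 ^ 36 = 1f
72 ^ 34 = 46
0f ^ 80 = 8f
55 ^ 6b = 3e
31 ^ cb = fa
f7 ^ e7 = 10
84 ^ 1f = 9b
28 ^ 6e = 46

02 1f 46 8f 3e fa 10 9b 46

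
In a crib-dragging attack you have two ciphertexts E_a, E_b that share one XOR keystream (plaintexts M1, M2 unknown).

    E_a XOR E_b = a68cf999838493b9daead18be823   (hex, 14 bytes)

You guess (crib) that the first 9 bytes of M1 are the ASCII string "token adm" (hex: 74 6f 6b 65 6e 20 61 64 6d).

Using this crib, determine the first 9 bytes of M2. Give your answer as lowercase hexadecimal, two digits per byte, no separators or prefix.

Since E_a ⊕ E_b = M1 ⊕ M2, XORing with the guessed M1 bytes yields the corresponding M2 bytes: M2 = (E_a ⊕ E_b) ⊕ M1.
10100110 ^ 01110100 = 11010010
10001100 ^ 01101111 = 11100011
11111001 ^ 01101011 = 10010010
10011001 ^ 01100101 = 11111100
10000011 ^ 01101110 = 11101101
10000100 ^ 00100000 = 10100100
10010011 ^ 01100001 = 11110010
10111001 ^ 01100100 = 11011101
11011010 ^ 01101101 = 10110111

d2e392fceda4f2ddb7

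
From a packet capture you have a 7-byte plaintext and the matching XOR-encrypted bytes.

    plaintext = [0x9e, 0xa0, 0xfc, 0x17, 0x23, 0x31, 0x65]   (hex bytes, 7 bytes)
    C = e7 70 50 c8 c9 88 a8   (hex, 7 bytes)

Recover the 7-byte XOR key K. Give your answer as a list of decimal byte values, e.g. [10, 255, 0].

[121, 208, 172, 223, 234, 185, 205]

Since C = plaintext ⊕ K, XORing both sides with plaintext gives K = plaintext ⊕ C.
byte 0: 9e XOR e7 = 79
byte 1: a0 XOR 70 = d0
byte 2: fc XOR 50 = ac
byte 3: 17 XOR c8 = df
byte 4: 23 XOR c9 = ea
byte 5: 31 XOR 88 = b9
byte 6: 65 XOR a8 = cd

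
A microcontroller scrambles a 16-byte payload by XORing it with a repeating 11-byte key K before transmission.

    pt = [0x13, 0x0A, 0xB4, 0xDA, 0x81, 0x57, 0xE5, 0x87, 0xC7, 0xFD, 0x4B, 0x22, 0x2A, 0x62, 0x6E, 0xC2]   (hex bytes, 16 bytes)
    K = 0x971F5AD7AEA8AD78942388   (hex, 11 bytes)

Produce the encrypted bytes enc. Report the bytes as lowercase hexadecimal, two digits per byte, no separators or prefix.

The 11-byte key repeats, so the effective keystream is 97 1f 5a d7 ae a8 ad 78 94 23 88 97 1f 5a d7 ae.
byte 0: 13 ^ 97 = 84
byte 1: 0a ^ 1f = 15
byte 2: b4 ^ 5a = ee
byte 3: da ^ d7 = 0d
byte 4: 81 ^ ae = 2f
byte 5: 57 ^ a8 = ff
byte 6: e5 ^ ad = 48
byte 7: 87 ^ 78 = ff
byte 8: c7 ^ 94 = 53
byte 9: fd ^ 23 = de
byte 10: 4b ^ 88 = c3
byte 11: 22 ^ 97 = b5
byte 12: 2a ^ 1f = 35
byte 13: 62 ^ 5a = 38
byte 14: 6e ^ d7 = b9
byte 15: c2 ^ ae = 6c

8415ee0d2fff48ff53dec3b53538b96c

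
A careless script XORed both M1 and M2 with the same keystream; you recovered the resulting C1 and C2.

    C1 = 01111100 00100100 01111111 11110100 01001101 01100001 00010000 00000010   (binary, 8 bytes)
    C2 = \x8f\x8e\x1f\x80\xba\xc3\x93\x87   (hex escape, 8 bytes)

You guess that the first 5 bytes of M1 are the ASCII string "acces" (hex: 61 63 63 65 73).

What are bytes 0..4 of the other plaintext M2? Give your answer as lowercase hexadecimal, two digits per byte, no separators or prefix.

92c9031184

First, C1 ⊕ C2 = (M1 ⊕ K) ⊕ (M2 ⊕ K) = M1 ⊕ M2, so the key drops out. Then M2 = (M1 ⊕ M2) ⊕ M1 over the first 5 bytes.
byte 0: (7c ⊕ 8f) ⊕ 61 = f3 ⊕ 61 = 92
byte 1: (24 ⊕ 8e) ⊕ 63 = aa ⊕ 63 = c9
byte 2: (7f ⊕ 1f) ⊕ 63 = 60 ⊕ 63 = 03
byte 3: (f4 ⊕ 80) ⊕ 65 = 74 ⊕ 65 = 11
byte 4: (4d ⊕ ba) ⊕ 73 = f7 ⊕ 73 = 84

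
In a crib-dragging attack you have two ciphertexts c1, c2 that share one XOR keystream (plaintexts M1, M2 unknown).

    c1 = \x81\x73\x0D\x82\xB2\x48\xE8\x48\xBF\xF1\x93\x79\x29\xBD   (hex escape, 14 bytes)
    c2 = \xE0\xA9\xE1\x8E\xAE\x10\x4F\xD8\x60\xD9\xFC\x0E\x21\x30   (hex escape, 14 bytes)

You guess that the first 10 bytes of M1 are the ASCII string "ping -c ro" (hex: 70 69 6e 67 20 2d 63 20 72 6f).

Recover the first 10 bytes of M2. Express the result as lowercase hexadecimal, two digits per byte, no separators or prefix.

11b3826b3c75c4b0ad47

First, c1 ⊕ c2 = (M1 ⊕ K) ⊕ (M2 ⊕ K) = M1 ⊕ M2, so the key drops out. Then M2 = (M1 ⊕ M2) ⊕ M1 over the first 10 bytes.
byte 0: (81 ^ e0) ^ 70 = 61 ^ 70 = 11
byte 1: (73 ^ a9) ^ 69 = da ^ 69 = b3
byte 2: (0d ^ e1) ^ 6e = ec ^ 6e = 82
byte 3: (82 ^ 8e) ^ 67 = 0c ^ 67 = 6b
byte 4: (b2 ^ ae) ^ 20 = 1c ^ 20 = 3c
byte 5: (48 ^ 10) ^ 2d = 58 ^ 2d = 75
byte 6: (e8 ^ 4f) ^ 63 = a7 ^ 63 = c4
byte 7: (48 ^ d8) ^ 20 = 90 ^ 20 = b0
byte 8: (bf ^ 60) ^ 72 = df ^ 72 = ad
byte 9: (f1 ^ d9) ^ 6f = 28 ^ 6f = 47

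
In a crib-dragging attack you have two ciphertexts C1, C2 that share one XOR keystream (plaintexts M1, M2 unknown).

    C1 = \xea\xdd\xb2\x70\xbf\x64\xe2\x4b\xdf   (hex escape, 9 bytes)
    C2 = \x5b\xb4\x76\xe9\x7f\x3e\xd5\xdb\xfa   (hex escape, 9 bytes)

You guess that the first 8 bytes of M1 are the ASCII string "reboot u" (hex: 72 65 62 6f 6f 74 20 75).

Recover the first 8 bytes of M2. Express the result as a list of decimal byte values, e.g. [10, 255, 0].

[195, 12, 166, 246, 175, 46, 23, 229]

First, C1 ⊕ C2 = (M1 ⊕ K) ⊕ (M2 ⊕ K) = M1 ⊕ M2, so the key drops out. Then M2 = (M1 ⊕ M2) ⊕ M1 over the first 8 bytes.
byte 0: (ea ^ 5b) ^ 72 = b1 ^ 72 = c3
byte 1: (dd ^ b4) ^ 65 = 69 ^ 65 = 0c
byte 2: (b2 ^ 76) ^ 62 = c4 ^ 62 = a6
byte 3: (70 ^ e9) ^ 6f = 99 ^ 6f = f6
byte 4: (bf ^ 7f) ^ 6f = c0 ^ 6f = af
byte 5: (64 ^ 3e) ^ 74 = 5a ^ 74 = 2e
byte 6: (e2 ^ d5) ^ 20 = 37 ^ 20 = 17
byte 7: (4b ^ db) ^ 75 = 90 ^ 75 = e5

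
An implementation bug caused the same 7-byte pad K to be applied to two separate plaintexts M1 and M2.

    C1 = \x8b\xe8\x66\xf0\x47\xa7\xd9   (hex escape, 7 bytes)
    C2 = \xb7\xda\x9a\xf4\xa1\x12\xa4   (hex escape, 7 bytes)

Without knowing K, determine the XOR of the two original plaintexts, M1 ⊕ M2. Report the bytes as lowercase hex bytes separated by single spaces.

C1 ⊕ C2 = (M1 ⊕ K) ⊕ (M2 ⊕ K) = M1 ⊕ M2 — the shared key cancels under XOR.
8b ⊕ b7 = 3c
e8 ⊕ da = 32
66 ⊕ 9a = fc
f0 ⊕ f4 = 04
47 ⊕ a1 = e6
a7 ⊕ 12 = b5
d9 ⊕ a4 = 7d

3c 32 fc 04 e6 b5 7d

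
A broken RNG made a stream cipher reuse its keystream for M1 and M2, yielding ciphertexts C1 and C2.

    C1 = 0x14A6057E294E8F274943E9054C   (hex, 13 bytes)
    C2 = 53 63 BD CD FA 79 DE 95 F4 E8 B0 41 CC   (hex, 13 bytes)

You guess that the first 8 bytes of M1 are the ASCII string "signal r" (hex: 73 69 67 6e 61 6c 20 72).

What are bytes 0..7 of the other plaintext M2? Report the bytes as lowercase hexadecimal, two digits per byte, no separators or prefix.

First, C1 ⊕ C2 = (M1 ⊕ K) ⊕ (M2 ⊕ K) = M1 ⊕ M2, so the key drops out. Then M2 = (M1 ⊕ M2) ⊕ M1 over the first 8 bytes.
byte 0: (14 ^ 53) ^ 73 = 47 ^ 73 = 34
byte 1: (a6 ^ 63) ^ 69 = c5 ^ 69 = ac
byte 2: (05 ^ bd) ^ 67 = b8 ^ 67 = df
byte 3: (7e ^ cd) ^ 6e = b3 ^ 6e = dd
byte 4: (29 ^ fa) ^ 61 = d3 ^ 61 = b2
byte 5: (4e ^ 79) ^ 6c = 37 ^ 6c = 5b
byte 6: (8f ^ de) ^ 20 = 51 ^ 20 = 71
byte 7: (27 ^ 95) ^ 72 = b2 ^ 72 = c0

34acdfddb25b71c0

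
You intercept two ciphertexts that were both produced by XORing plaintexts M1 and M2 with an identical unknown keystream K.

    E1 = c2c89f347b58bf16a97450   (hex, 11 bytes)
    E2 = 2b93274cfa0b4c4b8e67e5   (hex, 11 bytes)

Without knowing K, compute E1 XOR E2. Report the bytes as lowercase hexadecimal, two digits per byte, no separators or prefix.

E1 ⊕ E2 = (M1 ⊕ K) ⊕ (M2 ⊕ K) = M1 ⊕ M2 — the shared key cancels under XOR.
194 ⊕  43 = 233
200 ⊕ 147 =  91
159 ⊕  39 = 184
 52 ⊕  76 = 120
123 ⊕ 250 = 129
 88 ⊕  11 =  83
191 ⊕  76 = 243
 22 ⊕  75 =  93
169 ⊕ 142 =  39
116 ⊕ 103 =  19
 80 ⊕ 229 = 181

e95bb8788153f35d2713b5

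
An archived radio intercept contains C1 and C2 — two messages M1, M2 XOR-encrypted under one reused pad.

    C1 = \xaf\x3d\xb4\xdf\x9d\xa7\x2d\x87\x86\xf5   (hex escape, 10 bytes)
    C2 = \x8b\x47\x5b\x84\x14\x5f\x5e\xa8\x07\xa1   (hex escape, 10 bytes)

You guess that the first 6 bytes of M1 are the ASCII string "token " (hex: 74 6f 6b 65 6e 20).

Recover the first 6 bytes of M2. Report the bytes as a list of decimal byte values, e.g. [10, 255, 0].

[80, 21, 132, 62, 231, 216]

First, C1 ⊕ C2 = (M1 ⊕ K) ⊕ (M2 ⊕ K) = M1 ⊕ M2, so the key drops out. Then M2 = (M1 ⊕ M2) ⊕ M1 over the first 6 bytes.
byte 0: (af ^ 8b) ^ 74 = 24 ^ 74 = 50
byte 1: (3d ^ 47) ^ 6f = 7a ^ 6f = 15
byte 2: (b4 ^ 5b) ^ 6b = ef ^ 6b = 84
byte 3: (df ^ 84) ^ 65 = 5b ^ 65 = 3e
byte 4: (9d ^ 14) ^ 6e = 89 ^ 6e = e7
byte 5: (a7 ^ 5f) ^ 20 = f8 ^ 20 = d8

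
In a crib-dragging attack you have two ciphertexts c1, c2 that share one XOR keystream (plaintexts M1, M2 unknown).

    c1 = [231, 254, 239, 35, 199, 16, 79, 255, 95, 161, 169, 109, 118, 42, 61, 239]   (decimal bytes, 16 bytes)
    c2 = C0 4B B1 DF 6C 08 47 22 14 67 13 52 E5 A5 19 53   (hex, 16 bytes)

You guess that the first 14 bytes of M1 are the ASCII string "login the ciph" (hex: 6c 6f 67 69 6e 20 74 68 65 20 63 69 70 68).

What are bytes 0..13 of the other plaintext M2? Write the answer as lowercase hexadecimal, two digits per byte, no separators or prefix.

First, c1 ⊕ c2 = (M1 ⊕ K) ⊕ (M2 ⊕ K) = M1 ⊕ M2, so the key drops out. Then M2 = (M1 ⊕ M2) ⊕ M1 over the first 14 bytes.
byte 0: (e7 ⊕ c0) ⊕ 6c = 27 ⊕ 6c = 4b
byte 1: (fe ⊕ 4b) ⊕ 6f = b5 ⊕ 6f = da
byte 2: (ef ⊕ b1) ⊕ 67 = 5e ⊕ 67 = 39
byte 3: (23 ⊕ df) ⊕ 69 = fc ⊕ 69 = 95
byte 4: (c7 ⊕ 6c) ⊕ 6e = ab ⊕ 6e = c5
byte 5: (10 ⊕ 08) ⊕ 20 = 18 ⊕ 20 = 38
byte 6: (4f ⊕ 47) ⊕ 74 = 08 ⊕ 74 = 7c
byte 7: (ff ⊕ 22) ⊕ 68 = dd ⊕ 68 = b5
byte 8: (5f ⊕ 14) ⊕ 65 = 4b ⊕ 65 = 2e
byte 9: (a1 ⊕ 67) ⊕ 20 = c6 ⊕ 20 = e6
byte 10: (a9 ⊕ 13) ⊕ 63 = ba ⊕ 63 = d9
byte 11: (6d ⊕ 52) ⊕ 69 = 3f ⊕ 69 = 56
byte 12: (76 ⊕ e5) ⊕ 70 = 93 ⊕ 70 = e3
byte 13: (2a ⊕ a5) ⊕ 68 = 8f ⊕ 68 = e7

4bda3995c5387cb52ee6d956e3e7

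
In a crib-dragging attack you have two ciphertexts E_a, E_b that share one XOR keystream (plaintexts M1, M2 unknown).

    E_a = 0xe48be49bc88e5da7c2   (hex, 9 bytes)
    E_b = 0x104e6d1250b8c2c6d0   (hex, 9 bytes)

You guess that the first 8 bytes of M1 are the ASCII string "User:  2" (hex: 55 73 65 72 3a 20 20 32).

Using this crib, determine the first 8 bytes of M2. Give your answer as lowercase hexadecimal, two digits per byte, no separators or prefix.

First, E_a ⊕ E_b = (M1 ⊕ K) ⊕ (M2 ⊕ K) = M1 ⊕ M2, so the key drops out. Then M2 = (M1 ⊕ M2) ⊕ M1 over the first 8 bytes.
byte 0: (e4 ⊕ 10) ⊕ 55 = f4 ⊕ 55 = a1
byte 1: (8b ⊕ 4e) ⊕ 73 = c5 ⊕ 73 = b6
byte 2: (e4 ⊕ 6d) ⊕ 65 = 89 ⊕ 65 = ec
byte 3: (9b ⊕ 12) ⊕ 72 = 89 ⊕ 72 = fb
byte 4: (c8 ⊕ 50) ⊕ 3a = 98 ⊕ 3a = a2
byte 5: (8e ⊕ b8) ⊕ 20 = 36 ⊕ 20 = 16
byte 6: (5d ⊕ c2) ⊕ 20 = 9f ⊕ 20 = bf
byte 7: (a7 ⊕ c6) ⊕ 32 = 61 ⊕ 32 = 53

a1b6ecfba216bf53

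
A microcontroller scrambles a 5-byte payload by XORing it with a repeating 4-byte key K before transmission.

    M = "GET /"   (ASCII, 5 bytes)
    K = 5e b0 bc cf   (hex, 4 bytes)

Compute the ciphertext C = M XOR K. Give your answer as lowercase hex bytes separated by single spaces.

19 f5 e8 ef 71

The 4-byte key repeats, so the effective keystream is 5e b0 bc cf 5e.
byte 0: 47 xor 5e = 19
byte 1: 45 xor b0 = f5
byte 2: 54 xor bc = e8
byte 3: 20 xor cf = ef
byte 4: 2f xor 5e = 71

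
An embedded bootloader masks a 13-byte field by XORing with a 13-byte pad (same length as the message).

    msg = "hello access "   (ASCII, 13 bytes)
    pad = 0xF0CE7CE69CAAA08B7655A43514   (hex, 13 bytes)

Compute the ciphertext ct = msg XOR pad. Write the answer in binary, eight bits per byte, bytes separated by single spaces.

10011000 10101011 00010000 10001010 11110011 10001010 11000001 11101000 00010101 00110000 11010111 01000110 00110100

byte 0: 68 xor f0 = 98
byte 1: 65 xor ce = ab
byte 2: 6c xor 7c = 10
byte 3: 6c xor e6 = 8a
byte 4: 6f xor 9c = f3
byte 5: 20 xor aa = 8a
byte 6: 61 xor a0 = c1
byte 7: 63 xor 8b = e8
byte 8: 63 xor 76 = 15
byte 9: 65 xor 55 = 30
byte 10: 73 xor a4 = d7
byte 11: 73 xor 35 = 46
byte 12: 20 xor 14 = 34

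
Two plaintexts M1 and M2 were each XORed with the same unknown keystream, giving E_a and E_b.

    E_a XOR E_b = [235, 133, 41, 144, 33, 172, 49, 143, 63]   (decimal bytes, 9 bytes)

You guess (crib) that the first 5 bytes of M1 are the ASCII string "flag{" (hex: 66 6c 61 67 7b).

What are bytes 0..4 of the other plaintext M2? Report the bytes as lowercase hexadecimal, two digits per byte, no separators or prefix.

Since E_a ⊕ E_b = M1 ⊕ M2, XORing with the guessed M1 bytes yields the corresponding M2 bytes: M2 = (E_a ⊕ E_b) ⊕ M1.
eb ^ 66 = 8d
85 ^ 6c = e9
29 ^ 61 = 48
90 ^ 67 = f7
21 ^ 7b = 5a

8de948f75a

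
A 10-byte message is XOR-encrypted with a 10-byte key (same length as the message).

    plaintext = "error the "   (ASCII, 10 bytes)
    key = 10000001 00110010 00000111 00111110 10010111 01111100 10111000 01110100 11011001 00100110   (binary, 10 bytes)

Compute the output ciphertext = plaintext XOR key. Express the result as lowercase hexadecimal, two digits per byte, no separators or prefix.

65 ⊕ 81 = e4
72 ⊕ 32 = 40
72 ⊕ 07 = 75
6f ⊕ 3e = 51
72 ⊕ 97 = e5
20 ⊕ 7c = 5c
74 ⊕ b8 = cc
68 ⊕ 74 = 1c
65 ⊕ d9 = bc
20 ⊕ 26 = 06

e4407551e55ccc1cbc06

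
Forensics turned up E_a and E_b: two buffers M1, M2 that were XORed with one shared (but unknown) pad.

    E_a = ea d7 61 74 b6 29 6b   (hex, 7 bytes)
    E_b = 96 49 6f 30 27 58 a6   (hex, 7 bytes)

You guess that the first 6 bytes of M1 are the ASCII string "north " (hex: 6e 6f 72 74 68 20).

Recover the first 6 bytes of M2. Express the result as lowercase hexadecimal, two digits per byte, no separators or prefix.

First, E_a ⊕ E_b = (M1 ⊕ K) ⊕ (M2 ⊕ K) = M1 ⊕ M2, so the key drops out. Then M2 = (M1 ⊕ M2) ⊕ M1 over the first 6 bytes.
byte 0: (ea ⊕ 96) ⊕ 6e = 7c ⊕ 6e = 12
byte 1: (d7 ⊕ 49) ⊕ 6f = 9e ⊕ 6f = f1
byte 2: (61 ⊕ 6f) ⊕ 72 = 0e ⊕ 72 = 7c
byte 3: (74 ⊕ 30) ⊕ 74 = 44 ⊕ 74 = 30
byte 4: (b6 ⊕ 27) ⊕ 68 = 91 ⊕ 68 = f9
byte 5: (29 ⊕ 58) ⊕ 20 = 71 ⊕ 20 = 51

12f17c30f951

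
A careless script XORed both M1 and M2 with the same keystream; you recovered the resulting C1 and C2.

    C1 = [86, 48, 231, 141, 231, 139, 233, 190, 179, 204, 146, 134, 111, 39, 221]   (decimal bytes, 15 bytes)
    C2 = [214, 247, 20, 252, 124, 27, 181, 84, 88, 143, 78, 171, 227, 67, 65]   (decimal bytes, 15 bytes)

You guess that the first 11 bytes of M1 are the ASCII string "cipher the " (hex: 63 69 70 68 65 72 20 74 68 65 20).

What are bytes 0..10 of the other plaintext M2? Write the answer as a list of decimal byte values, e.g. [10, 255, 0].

First, C1 ⊕ C2 = (M1 ⊕ K) ⊕ (M2 ⊕ K) = M1 ⊕ M2, so the key drops out. Then M2 = (M1 ⊕ M2) ⊕ M1 over the first 11 bytes.
byte 0: (56 xor d6) xor 63 = 80 xor 63 = e3
byte 1: (30 xor f7) xor 69 = c7 xor 69 = ae
byte 2: (e7 xor 14) xor 70 = f3 xor 70 = 83
byte 3: (8d xor fc) xor 68 = 71 xor 68 = 19
byte 4: (e7 xor 7c) xor 65 = 9b xor 65 = fe
byte 5: (8b xor 1b) xor 72 = 90 xor 72 = e2
byte 6: (e9 xor b5) xor 20 = 5c xor 20 = 7c
byte 7: (be xor 54) xor 74 = ea xor 74 = 9e
byte 8: (b3 xor 58) xor 68 = eb xor 68 = 83
byte 9: (cc xor 8f) xor 65 = 43 xor 65 = 26
byte 10: (92 xor 4e) xor 20 = dc xor 20 = fc

[227, 174, 131, 25, 254, 226, 124, 158, 131, 38, 252]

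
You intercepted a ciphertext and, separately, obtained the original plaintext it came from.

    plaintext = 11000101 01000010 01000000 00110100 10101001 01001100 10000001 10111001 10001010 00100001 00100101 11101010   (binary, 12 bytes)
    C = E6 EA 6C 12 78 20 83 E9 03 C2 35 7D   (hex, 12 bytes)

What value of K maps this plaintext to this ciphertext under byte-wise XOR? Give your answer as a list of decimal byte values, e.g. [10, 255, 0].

[35, 168, 44, 38, 209, 108, 2, 80, 137, 227, 16, 151]

Since C = plaintext ⊕ K, XORing both sides with plaintext gives K = plaintext ⊕ C.
c5 ^ e6 = 23
42 ^ ea = a8
40 ^ 6c = 2c
34 ^ 12 = 26
a9 ^ 78 = d1
4c ^ 20 = 6c
81 ^ 83 = 02
b9 ^ e9 = 50
8a ^ 03 = 89
21 ^ c2 = e3
25 ^ 35 = 10
ea ^ 7d = 97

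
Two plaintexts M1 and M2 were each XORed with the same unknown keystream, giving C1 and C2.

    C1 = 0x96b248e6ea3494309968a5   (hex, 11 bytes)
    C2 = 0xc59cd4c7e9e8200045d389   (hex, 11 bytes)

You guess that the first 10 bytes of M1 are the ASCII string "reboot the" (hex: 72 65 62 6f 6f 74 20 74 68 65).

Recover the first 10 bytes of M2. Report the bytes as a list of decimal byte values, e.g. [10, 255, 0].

[33, 75, 254, 78, 108, 168, 148, 68, 180, 222]

First, C1 ⊕ C2 = (M1 ⊕ K) ⊕ (M2 ⊕ K) = M1 ⊕ M2, so the key drops out. Then M2 = (M1 ⊕ M2) ⊕ M1 over the first 10 bytes.
byte 0: (96 xor c5) xor 72 = 53 xor 72 = 21
byte 1: (b2 xor 9c) xor 65 = 2e xor 65 = 4b
byte 2: (48 xor d4) xor 62 = 9c xor 62 = fe
byte 3: (e6 xor c7) xor 6f = 21 xor 6f = 4e
byte 4: (ea xor e9) xor 6f = 03 xor 6f = 6c
byte 5: (34 xor e8) xor 74 = dc xor 74 = a8
byte 6: (94 xor 20) xor 20 = b4 xor 20 = 94
byte 7: (30 xor 00) xor 74 = 30 xor 74 = 44
byte 8: (99 xor 45) xor 68 = dc xor 68 = b4
byte 9: (68 xor d3) xor 65 = bb xor 65 = de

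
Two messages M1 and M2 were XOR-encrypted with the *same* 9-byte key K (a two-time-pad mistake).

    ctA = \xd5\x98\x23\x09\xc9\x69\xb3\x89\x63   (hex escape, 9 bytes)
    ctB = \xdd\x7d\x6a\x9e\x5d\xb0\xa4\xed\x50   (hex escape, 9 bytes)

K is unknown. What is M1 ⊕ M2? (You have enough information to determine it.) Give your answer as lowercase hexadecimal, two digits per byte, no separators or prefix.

ctA ⊕ ctB = (M1 ⊕ K) ⊕ (M2 ⊕ K) = M1 ⊕ M2 — the shared key cancels under XOR.
d5 ^ dd = 08
98 ^ 7d = e5
23 ^ 6a = 49
09 ^ 9e = 97
c9 ^ 5d = 94
69 ^ b0 = d9
b3 ^ a4 = 17
89 ^ ed = 64
63 ^ 50 = 33

08e5499794d9176433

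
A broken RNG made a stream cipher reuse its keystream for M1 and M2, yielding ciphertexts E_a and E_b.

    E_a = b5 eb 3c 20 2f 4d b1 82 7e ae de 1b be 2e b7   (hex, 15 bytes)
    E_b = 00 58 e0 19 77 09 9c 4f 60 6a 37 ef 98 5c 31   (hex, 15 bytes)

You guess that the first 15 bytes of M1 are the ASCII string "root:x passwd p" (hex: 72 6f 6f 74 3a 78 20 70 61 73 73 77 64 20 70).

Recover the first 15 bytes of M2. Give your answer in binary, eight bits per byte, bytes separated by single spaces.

11000111 11011100 10110011 01001101 01100010 00111100 00001101 10111101 01111111 10110111 10011010 10000011 01000010 01010010 11110110

First, E_a ⊕ E_b = (M1 ⊕ K) ⊕ (M2 ⊕ K) = M1 ⊕ M2, so the key drops out. Then M2 = (M1 ⊕ M2) ⊕ M1 over the first 15 bytes.
byte 0: (b5 XOR 00) XOR 72 = b5 XOR 72 = c7
byte 1: (eb XOR 58) XOR 6f = b3 XOR 6f = dc
byte 2: (3c XOR e0) XOR 6f = dc XOR 6f = b3
byte 3: (20 XOR 19) XOR 74 = 39 XOR 74 = 4d
byte 4: (2f XOR 77) XOR 3a = 58 XOR 3a = 62
byte 5: (4d XOR 09) XOR 78 = 44 XOR 78 = 3c
byte 6: (b1 XOR 9c) XOR 20 = 2d XOR 20 = 0d
byte 7: (82 XOR 4f) XOR 70 = cd XOR 70 = bd
byte 8: (7e XOR 60) XOR 61 = 1e XOR 61 = 7f
byte 9: (ae XOR 6a) XOR 73 = c4 XOR 73 = b7
byte 10: (de XOR 37) XOR 73 = e9 XOR 73 = 9a
byte 11: (1b XOR ef) XOR 77 = f4 XOR 77 = 83
byte 12: (be XOR 98) XOR 64 = 26 XOR 64 = 42
byte 13: (2e XOR 5c) XOR 20 = 72 XOR 20 = 52
byte 14: (b7 XOR 31) XOR 70 = 86 XOR 70 = f6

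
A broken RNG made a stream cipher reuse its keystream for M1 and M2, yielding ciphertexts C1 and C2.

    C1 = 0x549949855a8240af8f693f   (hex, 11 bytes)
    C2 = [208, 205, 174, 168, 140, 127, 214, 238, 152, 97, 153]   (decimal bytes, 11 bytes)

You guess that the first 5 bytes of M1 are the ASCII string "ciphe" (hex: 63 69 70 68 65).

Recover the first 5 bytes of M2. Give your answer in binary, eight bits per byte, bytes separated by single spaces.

11100111 00111101 10010111 01000101 10110011

First, C1 ⊕ C2 = (M1 ⊕ K) ⊕ (M2 ⊕ K) = M1 ⊕ M2, so the key drops out. Then M2 = (M1 ⊕ M2) ⊕ M1 over the first 5 bytes.
byte 0: (54 XOR d0) XOR 63 = 84 XOR 63 = e7
byte 1: (99 XOR cd) XOR 69 = 54 XOR 69 = 3d
byte 2: (49 XOR ae) XOR 70 = e7 XOR 70 = 97
byte 3: (85 XOR a8) XOR 68 = 2d XOR 68 = 45
byte 4: (5a XOR 8c) XOR 65 = d6 XOR 65 = b3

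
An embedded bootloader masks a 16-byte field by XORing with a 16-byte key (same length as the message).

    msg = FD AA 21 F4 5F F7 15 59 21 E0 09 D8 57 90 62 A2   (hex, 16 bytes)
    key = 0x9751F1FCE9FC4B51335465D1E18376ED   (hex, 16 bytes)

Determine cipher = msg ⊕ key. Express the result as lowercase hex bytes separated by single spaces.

fd ^ 97 = 6a
aa ^ 51 = fb
21 ^ f1 = d0
f4 ^ fc = 08
5f ^ e9 = b6
f7 ^ fc = 0b
15 ^ 4b = 5e
59 ^ 51 = 08
21 ^ 33 = 12
e0 ^ 54 = b4
09 ^ 65 = 6c
d8 ^ d1 = 09
57 ^ e1 = b6
90 ^ 83 = 13
62 ^ 76 = 14
a2 ^ ed = 4f

6a fb d0 08 b6 0b 5e 08 12 b4 6c 09 b6 13 14 4f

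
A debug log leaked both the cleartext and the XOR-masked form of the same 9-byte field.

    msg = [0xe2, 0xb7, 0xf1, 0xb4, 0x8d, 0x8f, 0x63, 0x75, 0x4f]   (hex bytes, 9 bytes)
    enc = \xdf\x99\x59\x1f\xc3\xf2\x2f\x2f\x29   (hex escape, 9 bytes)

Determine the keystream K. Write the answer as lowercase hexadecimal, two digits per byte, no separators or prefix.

3d2ea8ab4e7d4c5a66

Since enc = msg ⊕ K, XORing both sides with msg gives K = msg ⊕ enc.
e2 ⊕ df = 3d
b7 ⊕ 99 = 2e
f1 ⊕ 59 = a8
b4 ⊕ 1f = ab
8d ⊕ c3 = 4e
8f ⊕ f2 = 7d
63 ⊕ 2f = 4c
75 ⊕ 2f = 5a
4f ⊕ 29 = 66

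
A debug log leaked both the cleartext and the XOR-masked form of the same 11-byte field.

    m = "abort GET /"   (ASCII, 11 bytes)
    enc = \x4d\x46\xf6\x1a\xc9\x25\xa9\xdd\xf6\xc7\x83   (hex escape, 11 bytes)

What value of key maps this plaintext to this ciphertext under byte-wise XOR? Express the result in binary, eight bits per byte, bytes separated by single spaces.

00101100 00100100 10011001 01101000 10111101 00000101 11101110 10011000 10100010 11100111 10101100

Since enc = m ⊕ key, XORing both sides with m gives key = m ⊕ enc.
 97 ^  77 =  44
 98 ^  70 =  36
111 ^ 246 = 153
114 ^  26 = 104
116 ^ 201 = 189
 32 ^  37 =   5
 71 ^ 169 = 238
 69 ^ 221 = 152
 84 ^ 246 = 162
 32 ^ 199 = 231
 47 ^ 131 = 172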